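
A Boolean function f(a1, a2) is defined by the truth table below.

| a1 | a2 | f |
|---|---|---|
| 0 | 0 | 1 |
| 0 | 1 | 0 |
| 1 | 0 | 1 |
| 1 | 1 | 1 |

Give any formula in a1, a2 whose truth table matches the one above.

f(a1, a2) = a2 -> a1

This is a2 → a1 (false only at 0,1).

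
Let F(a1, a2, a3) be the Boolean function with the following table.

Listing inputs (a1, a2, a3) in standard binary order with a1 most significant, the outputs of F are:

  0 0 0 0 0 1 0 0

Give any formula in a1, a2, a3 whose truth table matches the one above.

F(a1, a2, a3) = (a1 ∧ ¬a2) ∧ a3

F is 1 on exactly one input, (1,0,1), whose minterm is a1·¬a2·a3. So F is just that conjunction.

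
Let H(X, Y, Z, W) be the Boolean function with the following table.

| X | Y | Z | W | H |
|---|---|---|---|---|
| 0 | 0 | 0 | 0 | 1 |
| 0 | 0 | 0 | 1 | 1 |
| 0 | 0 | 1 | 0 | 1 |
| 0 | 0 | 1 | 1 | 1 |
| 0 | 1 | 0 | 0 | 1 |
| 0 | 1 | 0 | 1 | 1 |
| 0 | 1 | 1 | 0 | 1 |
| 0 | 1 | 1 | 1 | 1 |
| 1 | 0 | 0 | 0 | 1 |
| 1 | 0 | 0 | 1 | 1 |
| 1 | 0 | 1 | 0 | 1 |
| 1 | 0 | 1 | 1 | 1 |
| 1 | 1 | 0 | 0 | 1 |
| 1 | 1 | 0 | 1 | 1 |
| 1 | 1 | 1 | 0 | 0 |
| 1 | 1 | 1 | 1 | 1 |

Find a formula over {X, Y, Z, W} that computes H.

H(X, Y, Z, W) = ~(((X & Y) & Z) & ~W)

H is 0 on exactly one input, (1,1,1,0), whose minterm is X·Y·Z·¬W. So H is the negation of that single conjunction.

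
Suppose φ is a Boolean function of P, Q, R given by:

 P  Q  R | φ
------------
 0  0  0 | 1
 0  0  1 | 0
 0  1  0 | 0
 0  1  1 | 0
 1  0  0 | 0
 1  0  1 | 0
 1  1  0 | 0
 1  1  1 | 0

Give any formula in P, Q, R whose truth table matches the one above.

φ(P, Q, R) = NOT ((P OR Q) OR R)

The output is 1 only when every input is 0 — NOR of all inputs.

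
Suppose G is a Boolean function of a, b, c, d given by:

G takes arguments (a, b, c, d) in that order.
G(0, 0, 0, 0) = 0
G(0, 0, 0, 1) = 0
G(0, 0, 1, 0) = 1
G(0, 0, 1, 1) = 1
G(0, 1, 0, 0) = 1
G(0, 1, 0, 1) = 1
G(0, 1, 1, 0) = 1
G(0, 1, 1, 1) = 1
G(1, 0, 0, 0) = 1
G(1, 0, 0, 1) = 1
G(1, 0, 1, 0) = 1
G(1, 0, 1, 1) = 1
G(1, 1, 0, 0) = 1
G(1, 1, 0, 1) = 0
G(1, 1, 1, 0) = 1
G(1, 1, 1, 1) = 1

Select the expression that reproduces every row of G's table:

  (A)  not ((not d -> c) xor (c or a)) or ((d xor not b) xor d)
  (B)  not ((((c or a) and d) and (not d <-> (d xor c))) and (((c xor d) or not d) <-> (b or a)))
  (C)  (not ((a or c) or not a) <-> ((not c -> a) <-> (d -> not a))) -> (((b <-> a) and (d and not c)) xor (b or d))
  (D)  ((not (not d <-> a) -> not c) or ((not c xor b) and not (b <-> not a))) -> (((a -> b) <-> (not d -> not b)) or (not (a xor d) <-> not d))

C

(A) fails at (0,0,0,0): the formula yields 1, G is 0.
(B) fails at (0,0,0,0): the formula yields 1, G is 0.
(D) fails at (0,0,0,0): the formula yields 1, G is 0.
(C) is the remaining candidate, and it agrees with G on all 16 inputs.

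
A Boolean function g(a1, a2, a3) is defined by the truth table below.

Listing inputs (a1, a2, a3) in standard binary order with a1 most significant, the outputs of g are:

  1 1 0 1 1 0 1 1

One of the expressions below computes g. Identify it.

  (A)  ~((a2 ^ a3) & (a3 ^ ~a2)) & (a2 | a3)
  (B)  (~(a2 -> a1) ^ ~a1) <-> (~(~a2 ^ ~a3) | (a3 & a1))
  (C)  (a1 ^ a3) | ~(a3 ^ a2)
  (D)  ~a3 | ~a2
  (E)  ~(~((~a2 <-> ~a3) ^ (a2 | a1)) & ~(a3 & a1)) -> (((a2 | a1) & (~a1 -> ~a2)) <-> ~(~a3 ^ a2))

(A): at (0,0,0) it gives 0, but g = 1 — eliminated.
(B): at (0,0,1) it gives 0, but g = 1 — eliminated.
(D): at (0,1,0) it gives 1, but g = 0 — eliminated.
(E): at (1,0,1) it gives 1, but g = 0 — eliminated.
That leaves (C). Evaluating it on every row reproduces the table of g exactly.

C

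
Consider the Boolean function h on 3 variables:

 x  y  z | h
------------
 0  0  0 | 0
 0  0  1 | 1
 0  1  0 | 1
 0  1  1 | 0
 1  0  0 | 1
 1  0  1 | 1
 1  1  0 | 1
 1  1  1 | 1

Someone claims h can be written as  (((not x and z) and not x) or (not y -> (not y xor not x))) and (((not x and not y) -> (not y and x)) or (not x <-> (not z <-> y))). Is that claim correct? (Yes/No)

No

Evaluate (((not x and z) and not x) or (not y -> (not y xor not x))) and (((not x and not y) -> (not y and x)) or (not x <-> (not z <-> y))) on each row and compare to h:
  x=0, y=0, z=0: formula gives 0, h = 0 ✓
  x=0, y=0, z=1: formula gives 1, h = 1 ✓
  x=0, y=1, z=0: formula gives 1, h = 1 ✓
  x=0, y=1, z=1: formula gives 1, but h = 0 ✗
Since they disagree at (0,1,1), the expression is not a correct formula for h.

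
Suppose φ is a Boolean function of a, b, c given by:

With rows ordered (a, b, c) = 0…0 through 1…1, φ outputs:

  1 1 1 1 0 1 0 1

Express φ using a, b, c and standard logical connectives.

φ is 0 on only 2 rows — (1,0,0), (1,1,0). Writing each as a minterm (a·¬b·¬c, a·b·¬c) and OR-ing them characterizes exactly where φ=0, so φ is the negation of that disjunction.

φ(a, b, c) = ~(((a & ~b) & ~c) | ((a & b) & ~c))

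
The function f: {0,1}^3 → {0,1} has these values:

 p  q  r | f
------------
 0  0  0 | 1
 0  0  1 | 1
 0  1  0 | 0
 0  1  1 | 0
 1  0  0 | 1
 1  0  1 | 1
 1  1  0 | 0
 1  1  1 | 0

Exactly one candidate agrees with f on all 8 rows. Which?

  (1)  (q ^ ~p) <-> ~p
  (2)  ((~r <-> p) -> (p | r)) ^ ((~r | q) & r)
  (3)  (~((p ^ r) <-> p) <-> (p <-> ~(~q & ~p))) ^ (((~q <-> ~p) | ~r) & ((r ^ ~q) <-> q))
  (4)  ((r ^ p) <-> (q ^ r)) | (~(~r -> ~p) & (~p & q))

1

(2): at (0,1,0) it gives 1, but f = 0 — eliminated.
(3): at (0,0,0) it gives 0, but f = 1 — eliminated.
(4): at (1,0,0) it gives 0, but f = 1 — eliminated.
(1) is the remaining candidate, and it agrees with f on all 8 inputs.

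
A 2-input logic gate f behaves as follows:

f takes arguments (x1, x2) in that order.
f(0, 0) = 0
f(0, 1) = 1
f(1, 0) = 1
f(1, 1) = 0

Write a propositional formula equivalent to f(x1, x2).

The output is 1 exactly when an odd number of inputs are 1 — the 2-way XOR (parity).

f(x1, x2) = x1 XOR x2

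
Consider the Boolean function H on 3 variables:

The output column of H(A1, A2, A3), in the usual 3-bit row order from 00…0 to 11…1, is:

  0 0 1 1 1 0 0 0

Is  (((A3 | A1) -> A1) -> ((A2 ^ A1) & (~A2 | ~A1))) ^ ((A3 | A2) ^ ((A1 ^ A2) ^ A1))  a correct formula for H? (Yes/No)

Check the formula against H row by row:
  A1=0, A2=0, A3=0: formula gives 0, H = 0 ✓
  A1=0, A2=0, A3=1: formula gives 0, H = 0 ✓
  A1=0, A2=1, A3=0: formula gives 1, H = 1 ✓
  A1=0, A2=1, A3=1: formula gives 1, H = 1 ✓
  A1=1, A2=0, A3=0: formula gives 1, H = 1 ✓
  … (the remaining 3 rows also agree.)
All 8 rows match — the expression computes H exactly.

Yes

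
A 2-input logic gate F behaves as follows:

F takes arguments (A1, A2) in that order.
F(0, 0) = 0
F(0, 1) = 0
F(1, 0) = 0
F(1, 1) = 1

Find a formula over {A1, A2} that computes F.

The output is 1 only when every input is 1 — the AND of all inputs.

F(A1, A2) = A1 and A2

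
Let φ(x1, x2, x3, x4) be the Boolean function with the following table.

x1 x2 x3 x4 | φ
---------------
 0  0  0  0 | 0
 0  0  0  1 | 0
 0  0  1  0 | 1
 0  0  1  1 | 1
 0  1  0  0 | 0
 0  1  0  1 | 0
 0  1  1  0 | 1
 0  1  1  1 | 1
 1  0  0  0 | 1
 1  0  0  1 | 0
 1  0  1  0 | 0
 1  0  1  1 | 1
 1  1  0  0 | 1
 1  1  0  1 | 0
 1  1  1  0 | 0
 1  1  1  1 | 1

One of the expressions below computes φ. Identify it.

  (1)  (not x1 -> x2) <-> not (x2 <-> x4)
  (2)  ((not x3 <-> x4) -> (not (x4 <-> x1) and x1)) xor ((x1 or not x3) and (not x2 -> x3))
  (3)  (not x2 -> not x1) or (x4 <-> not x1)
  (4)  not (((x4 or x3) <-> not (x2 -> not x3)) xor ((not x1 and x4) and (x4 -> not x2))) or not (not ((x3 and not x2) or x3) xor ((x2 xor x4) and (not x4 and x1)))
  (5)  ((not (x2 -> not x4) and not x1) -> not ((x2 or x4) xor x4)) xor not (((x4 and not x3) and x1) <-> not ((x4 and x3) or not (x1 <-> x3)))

5

(1) disagrees with φ on (0,0,0,0) (formula → 1, table → 0); rule it out.
(2) disagrees with φ on (0,0,0,0) (formula → 1, table → 0); rule it out.
(3) disagrees with φ on (0,0,0,0) (formula → 1, table → 0); rule it out.
(4) disagrees with φ on (0,1,0,1) (formula → 1, table → 0); rule it out.
Only (5) survives; checking it on all 16 rows confirms it matches φ.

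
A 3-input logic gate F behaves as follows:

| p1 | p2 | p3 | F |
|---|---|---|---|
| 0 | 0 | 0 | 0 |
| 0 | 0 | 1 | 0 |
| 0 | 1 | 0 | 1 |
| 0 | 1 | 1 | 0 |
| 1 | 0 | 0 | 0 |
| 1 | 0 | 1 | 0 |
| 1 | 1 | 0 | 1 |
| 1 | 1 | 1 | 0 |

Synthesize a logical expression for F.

F(p1, p2, p3) = ((not p1 and p2) and not p3) or ((p1 and p2) and not p3)

F=1 on 2 inputs: (0,1,0), (1,1,0). Reading each as a conjunction of literals (¬p1·p2·¬p3, p1·p2·¬p3) and taking the OR gives the canonical DNF.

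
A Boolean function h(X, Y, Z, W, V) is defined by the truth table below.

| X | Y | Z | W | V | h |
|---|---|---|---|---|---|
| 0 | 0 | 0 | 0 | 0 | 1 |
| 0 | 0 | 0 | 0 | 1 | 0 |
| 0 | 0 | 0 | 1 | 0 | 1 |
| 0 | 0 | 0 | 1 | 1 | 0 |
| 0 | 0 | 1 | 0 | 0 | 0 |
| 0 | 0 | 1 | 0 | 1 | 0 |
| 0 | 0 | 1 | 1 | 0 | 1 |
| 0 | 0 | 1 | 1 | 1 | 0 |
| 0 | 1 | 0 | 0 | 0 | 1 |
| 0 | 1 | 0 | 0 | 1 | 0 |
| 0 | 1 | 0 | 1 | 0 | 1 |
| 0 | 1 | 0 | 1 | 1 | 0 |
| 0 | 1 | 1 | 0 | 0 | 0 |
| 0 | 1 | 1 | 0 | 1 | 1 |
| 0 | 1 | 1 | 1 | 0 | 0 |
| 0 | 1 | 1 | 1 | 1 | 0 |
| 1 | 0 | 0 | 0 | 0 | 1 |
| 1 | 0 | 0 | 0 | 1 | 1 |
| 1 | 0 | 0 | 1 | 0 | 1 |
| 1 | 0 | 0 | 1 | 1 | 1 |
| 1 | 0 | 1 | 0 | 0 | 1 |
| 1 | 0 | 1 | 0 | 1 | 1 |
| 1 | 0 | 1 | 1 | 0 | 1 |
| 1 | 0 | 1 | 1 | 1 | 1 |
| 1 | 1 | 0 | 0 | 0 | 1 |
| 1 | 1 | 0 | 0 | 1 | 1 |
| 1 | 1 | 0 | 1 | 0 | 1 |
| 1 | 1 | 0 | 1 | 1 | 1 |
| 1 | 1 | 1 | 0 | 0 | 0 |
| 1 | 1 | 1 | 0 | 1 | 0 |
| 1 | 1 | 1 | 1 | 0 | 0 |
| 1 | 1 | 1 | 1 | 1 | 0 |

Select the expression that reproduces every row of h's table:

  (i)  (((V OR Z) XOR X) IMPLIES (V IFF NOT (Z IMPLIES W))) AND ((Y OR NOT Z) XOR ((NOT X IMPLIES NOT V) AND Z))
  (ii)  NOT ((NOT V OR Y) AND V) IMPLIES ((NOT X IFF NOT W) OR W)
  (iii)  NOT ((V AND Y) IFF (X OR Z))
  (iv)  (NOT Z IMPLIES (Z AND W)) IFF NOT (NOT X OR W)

(ii) fails at (0,0,0,0,1): the formula yields 1, h is 0.
(iii) fails at (0,0,0,0,0): the formula yields 0, h is 1.
(iv) fails at (0,0,0,0,1): the formula yields 1, h is 0.
Only (i) survives; checking it on all 32 rows confirms it matches h.

i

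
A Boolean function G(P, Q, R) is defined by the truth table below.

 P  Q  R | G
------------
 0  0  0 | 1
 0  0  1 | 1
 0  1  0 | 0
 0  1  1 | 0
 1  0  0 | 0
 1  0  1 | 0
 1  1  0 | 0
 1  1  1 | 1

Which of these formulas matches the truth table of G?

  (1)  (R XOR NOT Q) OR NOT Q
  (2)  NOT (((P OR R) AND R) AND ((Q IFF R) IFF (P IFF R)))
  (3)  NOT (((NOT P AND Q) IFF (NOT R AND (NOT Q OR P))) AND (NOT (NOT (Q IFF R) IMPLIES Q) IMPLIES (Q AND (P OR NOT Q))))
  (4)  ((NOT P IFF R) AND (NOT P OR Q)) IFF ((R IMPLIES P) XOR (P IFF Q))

(1) disagrees with G on (0,1,1) (formula → 1, table → 0); rule it out.
(2) disagrees with G on (0,0,1) (formula → 0, table → 1); rule it out.
(3) disagrees with G on (0,1,0) (formula → 1, table → 0); rule it out.
Only (4) survives; checking it on all 8 rows confirms it matches G.

4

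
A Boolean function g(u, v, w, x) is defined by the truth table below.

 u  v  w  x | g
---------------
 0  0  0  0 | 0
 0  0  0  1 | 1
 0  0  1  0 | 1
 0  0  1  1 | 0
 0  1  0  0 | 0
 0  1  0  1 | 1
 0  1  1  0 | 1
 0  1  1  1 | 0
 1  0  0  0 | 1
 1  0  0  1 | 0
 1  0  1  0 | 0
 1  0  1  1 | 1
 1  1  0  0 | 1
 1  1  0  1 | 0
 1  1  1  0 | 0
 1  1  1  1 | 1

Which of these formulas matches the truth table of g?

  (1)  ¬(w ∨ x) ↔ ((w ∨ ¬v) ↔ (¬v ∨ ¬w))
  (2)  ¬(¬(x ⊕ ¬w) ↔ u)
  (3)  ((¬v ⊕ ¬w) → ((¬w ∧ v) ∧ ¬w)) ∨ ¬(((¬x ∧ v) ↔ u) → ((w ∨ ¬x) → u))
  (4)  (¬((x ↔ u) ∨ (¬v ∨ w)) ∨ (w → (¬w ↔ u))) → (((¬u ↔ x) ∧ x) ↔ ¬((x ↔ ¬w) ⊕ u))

2

(1): at (0,0,0,0) it gives 1, but g = 0 — eliminated.
(3): at (0,0,0,0) it gives 1, but g = 0 — eliminated.
(4): at (0,0,0,1) it gives 0, but g = 1 — eliminated.
That leaves (2). Evaluating it on every row reproduces the table of g exactly.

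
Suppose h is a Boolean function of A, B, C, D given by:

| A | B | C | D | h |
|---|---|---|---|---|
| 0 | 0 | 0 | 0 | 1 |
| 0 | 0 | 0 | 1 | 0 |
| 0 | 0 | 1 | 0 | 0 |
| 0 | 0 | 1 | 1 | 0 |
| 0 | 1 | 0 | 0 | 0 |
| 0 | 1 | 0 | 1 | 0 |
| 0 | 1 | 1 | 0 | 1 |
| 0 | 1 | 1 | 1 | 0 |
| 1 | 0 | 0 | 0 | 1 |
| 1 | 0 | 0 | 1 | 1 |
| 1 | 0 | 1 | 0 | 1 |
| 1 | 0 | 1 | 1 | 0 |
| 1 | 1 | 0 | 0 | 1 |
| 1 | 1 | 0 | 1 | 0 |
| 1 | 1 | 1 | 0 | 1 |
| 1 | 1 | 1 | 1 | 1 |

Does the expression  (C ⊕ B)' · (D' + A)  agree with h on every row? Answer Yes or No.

No

Test each input against both h and the formula:
  A=0, B=0, C=0, D=0: formula gives 1, h = 1 ✓
  A=0, B=0, C=0, D=1: formula gives 0, h = 0 ✓
  A=0, B=0, C=1, D=0: formula gives 0, h = 0 ✓
  A=0, B=0, C=1, D=1: formula gives 0, h = 0 ✓
  …
  A=1, B=0, C=1, D=0: formula gives 0, but h = 1 ✗
Row (1,0,1,0) is a counterexample, so the formula is not equivalent to h.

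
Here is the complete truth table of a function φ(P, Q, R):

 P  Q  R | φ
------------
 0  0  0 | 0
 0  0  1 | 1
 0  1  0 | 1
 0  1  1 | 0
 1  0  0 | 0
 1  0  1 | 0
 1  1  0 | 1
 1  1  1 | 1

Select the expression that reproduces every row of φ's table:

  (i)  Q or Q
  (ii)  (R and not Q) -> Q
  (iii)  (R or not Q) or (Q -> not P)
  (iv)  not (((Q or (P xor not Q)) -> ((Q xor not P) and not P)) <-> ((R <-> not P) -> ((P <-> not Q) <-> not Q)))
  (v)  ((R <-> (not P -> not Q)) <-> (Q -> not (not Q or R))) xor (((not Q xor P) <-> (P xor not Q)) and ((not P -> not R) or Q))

iv

(i) fails at (0,0,1): the formula yields 0, φ is 1.
(ii) fails at (0,0,0): the formula yields 1, φ is 0.
(iii) fails at (0,0,0): the formula yields 1, φ is 0.
(v) fails at (0,0,0): the formula yields 1, φ is 0.
(iv) is the remaining candidate, and it agrees with φ on all 8 inputs.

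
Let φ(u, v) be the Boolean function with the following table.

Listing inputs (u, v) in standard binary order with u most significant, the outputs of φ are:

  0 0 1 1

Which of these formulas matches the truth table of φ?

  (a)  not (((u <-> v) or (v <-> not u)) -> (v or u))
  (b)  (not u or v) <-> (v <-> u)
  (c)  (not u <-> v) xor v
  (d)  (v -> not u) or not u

c

(a) disagrees with φ on (0,0) (formula → 1, table → 0); rule it out.
(b) disagrees with φ on (0,0) (formula → 1, table → 0); rule it out.
(d) disagrees with φ on (0,0) (formula → 1, table → 0); rule it out.
That leaves (c). Evaluating it on every row reproduces the table of φ exactly.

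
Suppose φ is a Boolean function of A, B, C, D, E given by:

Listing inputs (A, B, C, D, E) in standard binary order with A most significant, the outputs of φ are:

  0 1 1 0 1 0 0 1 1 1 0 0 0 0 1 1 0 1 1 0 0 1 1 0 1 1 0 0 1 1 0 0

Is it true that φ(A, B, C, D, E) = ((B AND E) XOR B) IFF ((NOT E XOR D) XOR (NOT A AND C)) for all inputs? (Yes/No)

Evaluate ((B AND E) XOR B) IFF ((NOT E XOR D) XOR (NOT A AND C)) on each row and compare to φ:
  A=0, B=0, C=0, D=0, E=0: formula gives 0, φ = 0 ✓
  A=0, B=0, C=0, D=0, E=1: formula gives 1, φ = 1 ✓
  A=0, B=0, C=0, D=1, E=0: formula gives 1, φ = 1 ✓
  A=0, B=0, C=0, D=1, E=1: formula gives 0, φ = 0 ✓
  …and likewise for the remaining 28 rows.
Every row agrees, so the formula is equivalent.

Yes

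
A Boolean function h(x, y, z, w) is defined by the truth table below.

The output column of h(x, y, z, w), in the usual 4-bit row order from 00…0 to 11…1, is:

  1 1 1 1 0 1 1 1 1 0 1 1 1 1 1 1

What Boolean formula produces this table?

h(x, y, z, w) = ¬((((¬x ∧ y) ∧ ¬z) ∧ ¬w) ∨ (((x ∧ ¬y) ∧ ¬z) ∧ w))

The 0-rows are (0,1,0,0), (1,0,0,1). Take each as a conjunction (¬x·y·¬z·¬w, x·¬y·¬z·w), form their disjunction, and complement — that gives a formula that is 1 everywhere h is.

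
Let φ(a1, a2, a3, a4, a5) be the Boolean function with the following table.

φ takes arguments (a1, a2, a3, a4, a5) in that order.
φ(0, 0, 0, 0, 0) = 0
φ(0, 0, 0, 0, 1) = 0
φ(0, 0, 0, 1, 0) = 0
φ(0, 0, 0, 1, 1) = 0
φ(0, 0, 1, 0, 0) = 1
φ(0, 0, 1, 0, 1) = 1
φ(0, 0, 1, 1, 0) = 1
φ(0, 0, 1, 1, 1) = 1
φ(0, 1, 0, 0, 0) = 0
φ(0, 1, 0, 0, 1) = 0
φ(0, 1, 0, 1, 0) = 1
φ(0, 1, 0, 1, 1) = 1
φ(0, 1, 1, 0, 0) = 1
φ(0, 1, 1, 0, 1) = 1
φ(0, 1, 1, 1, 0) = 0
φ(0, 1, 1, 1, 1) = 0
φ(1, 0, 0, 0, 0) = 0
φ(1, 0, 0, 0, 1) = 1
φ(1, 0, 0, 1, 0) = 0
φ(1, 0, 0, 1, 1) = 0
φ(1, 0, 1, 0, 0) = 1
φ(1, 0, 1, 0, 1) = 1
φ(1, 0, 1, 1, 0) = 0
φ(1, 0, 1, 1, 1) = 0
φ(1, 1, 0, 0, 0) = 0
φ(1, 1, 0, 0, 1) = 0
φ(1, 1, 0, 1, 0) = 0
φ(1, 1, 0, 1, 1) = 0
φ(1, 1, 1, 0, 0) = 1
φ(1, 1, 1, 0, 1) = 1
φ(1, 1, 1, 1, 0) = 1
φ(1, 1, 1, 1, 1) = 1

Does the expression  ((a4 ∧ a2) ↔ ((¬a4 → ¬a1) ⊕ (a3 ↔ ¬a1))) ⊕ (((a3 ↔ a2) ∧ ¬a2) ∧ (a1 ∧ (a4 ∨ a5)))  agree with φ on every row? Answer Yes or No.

Test each input against both φ and the formula:
  a1=0, a2=0, a3=0, a4=0, a5=0: formula gives 0, φ = 0 ✓
  a1=0, a2=0, a3=0, a4=0, a5=1: formula gives 0, φ = 0 ✓
  a1=0, a2=0, a3=0, a4=1, a5=0: formula gives 0, φ = 0 ✓
  a1=0, a2=0, a3=0, a4=1, a5=1: formula gives 0, φ = 0 ✓
  … (the remaining 28 rows also agree.)
Every row agrees, so the formula is equivalent.

Yes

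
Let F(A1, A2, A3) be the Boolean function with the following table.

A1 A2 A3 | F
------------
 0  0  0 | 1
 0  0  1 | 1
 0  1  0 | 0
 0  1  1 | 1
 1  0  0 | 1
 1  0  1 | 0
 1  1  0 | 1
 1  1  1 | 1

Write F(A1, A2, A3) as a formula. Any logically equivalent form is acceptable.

F(A1, A2, A3) = ~(((~A1 & A2) & ~A3) | ((A1 & ~A2) & A3))

F is 0 on only 2 rows — (0,1,0), (1,0,1). Writing each as a minterm (¬A1·A2·¬A3, A1·¬A2·A3) and OR-ing them characterizes exactly where F=0, so F is the negation of that disjunction.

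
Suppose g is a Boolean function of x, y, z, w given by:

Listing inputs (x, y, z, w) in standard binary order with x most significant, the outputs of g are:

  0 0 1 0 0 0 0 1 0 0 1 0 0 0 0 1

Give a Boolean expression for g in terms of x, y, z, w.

g(x, y, z, w) = (((((~x & ~y) & z) & ~w) | (((~x & y) & z) & w)) | (((x & ~y) & z) & ~w)) | (((x & y) & z) & w)

Collect the rows where g=1 — (0,0,1,0), (0,1,1,1), (1,0,1,0), (1,1,1,1) — and write one minterm per row: ¬x·¬y·z·¬w, ¬x·y·z·w, x·¬y·z·¬w, x·y·z·w. Their union (logical OR) reproduces the table exactly.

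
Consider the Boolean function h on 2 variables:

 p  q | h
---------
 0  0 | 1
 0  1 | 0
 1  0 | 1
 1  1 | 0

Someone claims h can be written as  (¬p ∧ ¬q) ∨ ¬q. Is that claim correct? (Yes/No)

Yes

Test each input against both h and the formula:
  p=0, q=0: formula gives 1, h = 1 ✓
  p=0, q=1: formula gives 0, h = 0 ✓
  p=1, q=0: formula gives 1, h = 1 ✓
  p=1, q=1: formula gives 0, h = 0 ✓
All 4 rows match — the expression computes h exactly.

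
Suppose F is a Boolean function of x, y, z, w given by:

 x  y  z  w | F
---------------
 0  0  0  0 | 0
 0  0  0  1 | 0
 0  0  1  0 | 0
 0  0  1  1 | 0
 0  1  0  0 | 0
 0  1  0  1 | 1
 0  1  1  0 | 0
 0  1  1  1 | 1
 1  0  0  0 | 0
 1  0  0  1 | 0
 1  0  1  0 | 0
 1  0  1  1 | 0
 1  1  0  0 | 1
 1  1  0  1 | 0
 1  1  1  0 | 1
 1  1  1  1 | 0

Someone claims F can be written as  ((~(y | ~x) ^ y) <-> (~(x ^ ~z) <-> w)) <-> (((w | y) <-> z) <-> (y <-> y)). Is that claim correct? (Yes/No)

Yes

Check the formula against F row by row:
  x=0, y=0, z=0, w=0: formula gives 0, F = 0 ✓
  x=0, y=0, z=0, w=1: formula gives 0, F = 0 ✓
  x=0, y=0, z=1, w=0: formula gives 0, F = 0 ✓
  x=0, y=0, z=1, w=1: formula gives 0, F = 0 ✓
  … (the remaining 12 rows also agree.)
No disagreement on any input; they are logically equivalent.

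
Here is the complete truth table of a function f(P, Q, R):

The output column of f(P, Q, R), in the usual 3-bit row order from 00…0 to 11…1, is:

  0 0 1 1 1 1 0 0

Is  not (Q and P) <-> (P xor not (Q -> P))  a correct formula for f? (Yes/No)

Yes

Test each input against both f and the formula:
  P=0, Q=0, R=0: formula gives 0, f = 0 ✓
  P=0, Q=0, R=1: formula gives 0, f = 0 ✓
  P=0, Q=1, R=0: formula gives 1, f = 1 ✓
  P=0, Q=1, R=1: formula gives 1, f = 1 ✓
  P=1, Q=0, R=0: formula gives 1, f = 1 ✓
  …and likewise for the remaining 3 rows.
All 8 rows match — the expression computes f exactly.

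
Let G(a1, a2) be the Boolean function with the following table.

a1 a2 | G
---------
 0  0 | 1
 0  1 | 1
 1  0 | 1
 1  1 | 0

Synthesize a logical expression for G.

The output is 0 only when every input is 1 — NAND of all inputs.

G(a1, a2) = NOT (a1 AND a2)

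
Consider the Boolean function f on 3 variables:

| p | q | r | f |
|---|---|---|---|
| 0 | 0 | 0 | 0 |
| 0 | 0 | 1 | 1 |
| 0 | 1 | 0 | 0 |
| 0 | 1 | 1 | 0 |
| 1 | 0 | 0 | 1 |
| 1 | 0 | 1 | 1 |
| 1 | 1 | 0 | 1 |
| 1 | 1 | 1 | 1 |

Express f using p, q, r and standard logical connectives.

f(p, q, r) = ¬((((¬p ∧ ¬q) ∧ ¬r) ∨ ((¬p ∧ q) ∧ ¬r)) ∨ ((¬p ∧ q) ∧ r))

There are just 3 zero rows: (0,0,0), (0,1,0), (0,1,1). Their minterms are ¬p·¬q·¬r, ¬p·q·¬r, ¬p·q·r; the OR of those covers precisely the 0-outputs, and negating it yields f.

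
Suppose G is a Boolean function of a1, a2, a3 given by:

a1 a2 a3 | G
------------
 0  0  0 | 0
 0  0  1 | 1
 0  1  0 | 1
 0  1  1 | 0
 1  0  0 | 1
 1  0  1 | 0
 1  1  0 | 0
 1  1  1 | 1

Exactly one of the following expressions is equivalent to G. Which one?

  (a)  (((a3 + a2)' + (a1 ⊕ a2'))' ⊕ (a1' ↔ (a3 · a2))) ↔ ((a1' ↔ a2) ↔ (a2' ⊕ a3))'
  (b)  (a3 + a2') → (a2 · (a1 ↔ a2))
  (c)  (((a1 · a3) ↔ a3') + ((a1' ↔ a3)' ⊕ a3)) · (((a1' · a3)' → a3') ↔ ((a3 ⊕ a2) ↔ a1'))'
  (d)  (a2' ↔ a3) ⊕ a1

(a): at (0,1,1) it gives 1, but G = 0 — eliminated.
(b): at (0,0,1) it gives 0, but G = 1 — eliminated.
(c): at (0,0,0) it gives 1, but G = 0 — eliminated.
That leaves (d). Evaluating it on every row reproduces the table of G exactly.

d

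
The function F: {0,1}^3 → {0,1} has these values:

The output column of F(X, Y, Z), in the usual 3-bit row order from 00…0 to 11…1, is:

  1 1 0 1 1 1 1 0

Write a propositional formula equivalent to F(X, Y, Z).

F(X, Y, Z) = (((X' · Y) · Z') + ((X · Y) · Z))'

The 0-rows are (0,1,0), (1,1,1). Take each as a conjunction (¬X·Y·¬Z, X·Y·Z), form their disjunction, and complement — that gives a formula that is 1 everywhere F is.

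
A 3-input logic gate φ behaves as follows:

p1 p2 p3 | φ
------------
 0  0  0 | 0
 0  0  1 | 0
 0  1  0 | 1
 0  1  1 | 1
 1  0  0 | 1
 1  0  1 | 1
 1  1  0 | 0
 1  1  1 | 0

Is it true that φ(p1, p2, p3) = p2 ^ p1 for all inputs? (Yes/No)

Test each input against both φ and the formula:
  p1=0, p2=0, p3=0: formula gives 0, φ = 0 ✓
  p1=0, p2=0, p3=1: formula gives 0, φ = 0 ✓
  p1=0, p2=1, p3=0: formula gives 1, φ = 1 ✓
  p1=0, p2=1, p3=1: formula gives 1, φ = 1 ✓
  p1=1, p2=0, p3=0: formula gives 1, φ = 1 ✓
  …and likewise for the remaining 3 rows.
All 8 rows match — the expression computes φ exactly.

Yes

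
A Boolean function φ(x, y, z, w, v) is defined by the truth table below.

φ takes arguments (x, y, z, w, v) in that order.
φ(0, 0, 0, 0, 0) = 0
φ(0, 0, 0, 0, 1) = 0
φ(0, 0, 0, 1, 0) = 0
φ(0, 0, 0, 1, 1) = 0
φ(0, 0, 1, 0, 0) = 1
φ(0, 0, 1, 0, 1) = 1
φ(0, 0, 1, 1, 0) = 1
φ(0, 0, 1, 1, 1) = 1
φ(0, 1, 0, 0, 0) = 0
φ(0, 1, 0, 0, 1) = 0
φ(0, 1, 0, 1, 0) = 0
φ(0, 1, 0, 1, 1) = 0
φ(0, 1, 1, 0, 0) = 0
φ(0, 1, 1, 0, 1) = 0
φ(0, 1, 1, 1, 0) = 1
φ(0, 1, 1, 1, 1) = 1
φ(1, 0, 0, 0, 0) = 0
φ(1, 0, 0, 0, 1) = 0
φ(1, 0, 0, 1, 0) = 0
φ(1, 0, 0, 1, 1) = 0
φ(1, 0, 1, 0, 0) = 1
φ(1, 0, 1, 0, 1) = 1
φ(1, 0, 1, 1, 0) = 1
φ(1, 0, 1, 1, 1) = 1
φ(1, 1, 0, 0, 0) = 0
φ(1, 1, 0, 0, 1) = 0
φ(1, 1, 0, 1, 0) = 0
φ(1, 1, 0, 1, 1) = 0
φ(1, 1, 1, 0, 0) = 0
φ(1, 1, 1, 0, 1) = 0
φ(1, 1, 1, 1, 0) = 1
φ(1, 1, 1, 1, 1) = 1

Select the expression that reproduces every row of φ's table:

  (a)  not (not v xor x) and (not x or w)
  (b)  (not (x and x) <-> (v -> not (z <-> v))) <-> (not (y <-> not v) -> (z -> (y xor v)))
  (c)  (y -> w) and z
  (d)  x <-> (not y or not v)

(a) disagrees with φ on (0,0,0,0,1) (formula → 1, table → 0); rule it out.
(b) disagrees with φ on (0,0,0,0,0) (formula → 1, table → 0); rule it out.
(d) disagrees with φ on (0,0,1,0,0) (formula → 0, table → 1); rule it out.
That leaves (c). Evaluating it on every row reproduces the table of φ exactly.

c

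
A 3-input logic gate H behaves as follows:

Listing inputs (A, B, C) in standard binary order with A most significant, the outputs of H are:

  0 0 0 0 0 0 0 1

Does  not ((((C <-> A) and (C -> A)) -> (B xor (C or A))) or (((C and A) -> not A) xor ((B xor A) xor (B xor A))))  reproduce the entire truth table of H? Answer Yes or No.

Yes

Test each input against both H and the formula:
  A=0, B=0, C=0: formula gives 0, H = 0 ✓
  A=0, B=0, C=1: formula gives 0, H = 0 ✓
  A=0, B=1, C=0: formula gives 0, H = 0 ✓
  A=0, B=1, C=1: formula gives 0, H = 0 ✓
  A=1, B=0, C=0: formula gives 0, H = 0 ✓
  …and likewise for the remaining 3 rows.
Every row agrees, so the formula is equivalent.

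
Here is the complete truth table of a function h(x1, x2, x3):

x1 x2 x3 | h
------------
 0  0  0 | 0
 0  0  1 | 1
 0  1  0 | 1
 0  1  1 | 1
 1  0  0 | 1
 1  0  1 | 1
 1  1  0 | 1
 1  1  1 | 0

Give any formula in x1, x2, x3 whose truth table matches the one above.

h(x1, x2, x3) = ~(((~x1 & ~x2) & ~x3) | ((x1 & x2) & x3))

The 0-rows are (0,0,0), (1,1,1). Take each as a conjunction (¬x1·¬x2·¬x3, x1·x2·x3), form their disjunction, and complement — that gives a formula that is 1 everywhere h is.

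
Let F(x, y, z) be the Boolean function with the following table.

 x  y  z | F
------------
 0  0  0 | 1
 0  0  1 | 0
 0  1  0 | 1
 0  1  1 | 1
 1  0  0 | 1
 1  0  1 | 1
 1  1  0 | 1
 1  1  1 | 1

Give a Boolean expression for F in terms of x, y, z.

F(x, y, z) = ¬((¬x ∧ ¬y) ∧ z)

F is 0 on exactly one input, (0,0,1), whose minterm is ¬x·¬y·z. So F is the negation of that single conjunction.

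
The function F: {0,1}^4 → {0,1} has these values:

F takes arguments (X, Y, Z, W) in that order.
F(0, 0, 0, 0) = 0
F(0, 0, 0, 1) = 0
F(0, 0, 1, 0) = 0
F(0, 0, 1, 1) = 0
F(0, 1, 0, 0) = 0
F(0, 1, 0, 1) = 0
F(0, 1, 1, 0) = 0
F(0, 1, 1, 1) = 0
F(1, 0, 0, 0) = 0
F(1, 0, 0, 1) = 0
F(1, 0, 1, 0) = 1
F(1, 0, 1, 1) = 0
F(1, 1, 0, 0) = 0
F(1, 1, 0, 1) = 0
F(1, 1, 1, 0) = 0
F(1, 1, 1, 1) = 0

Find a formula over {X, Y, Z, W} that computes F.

F(X, Y, Z, W) = ((X ∧ ¬Y) ∧ Z) ∧ ¬W

Only row (1,0,1,0) gives 1. That row's minterm X·¬Y·Z·¬W is F directly.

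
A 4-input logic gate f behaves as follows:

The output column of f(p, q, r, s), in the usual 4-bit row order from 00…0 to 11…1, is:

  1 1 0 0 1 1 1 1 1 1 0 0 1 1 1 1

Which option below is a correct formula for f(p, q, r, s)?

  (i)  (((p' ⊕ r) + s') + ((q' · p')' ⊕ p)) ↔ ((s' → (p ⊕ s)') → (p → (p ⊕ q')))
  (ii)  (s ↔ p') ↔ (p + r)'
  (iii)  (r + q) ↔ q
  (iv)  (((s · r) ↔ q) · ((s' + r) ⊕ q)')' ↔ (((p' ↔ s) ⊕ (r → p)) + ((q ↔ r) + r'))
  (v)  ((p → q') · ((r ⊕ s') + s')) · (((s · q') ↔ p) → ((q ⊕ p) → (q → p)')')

(i): at (0,0,1,0) it gives 1, but f = 0 — eliminated.
(ii): at (0,0,0,0) it gives 0, but f = 1 — eliminated.
(iv): at (0,0,0,1) it gives 0, but f = 1 — eliminated.
(v): at (0,0,0,0) it gives 0, but f = 1 — eliminated.
Only (iii) survives; checking it on all 16 rows confirms it matches f.

iii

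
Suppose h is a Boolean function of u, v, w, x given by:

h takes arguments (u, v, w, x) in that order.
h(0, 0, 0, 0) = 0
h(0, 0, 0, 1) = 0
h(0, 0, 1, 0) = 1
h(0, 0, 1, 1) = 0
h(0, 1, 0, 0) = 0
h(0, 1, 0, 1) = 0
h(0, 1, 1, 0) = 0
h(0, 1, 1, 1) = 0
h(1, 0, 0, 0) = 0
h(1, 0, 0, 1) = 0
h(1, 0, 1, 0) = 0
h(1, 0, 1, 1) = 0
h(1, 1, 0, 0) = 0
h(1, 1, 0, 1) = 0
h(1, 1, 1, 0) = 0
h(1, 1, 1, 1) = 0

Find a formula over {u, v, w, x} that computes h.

h is 1 on exactly one input, (0,0,1,0), whose minterm is ¬u·¬v·w·¬x. So h is just that conjunction.

h(u, v, w, x) = ((¬u ∧ ¬v) ∧ w) ∧ ¬x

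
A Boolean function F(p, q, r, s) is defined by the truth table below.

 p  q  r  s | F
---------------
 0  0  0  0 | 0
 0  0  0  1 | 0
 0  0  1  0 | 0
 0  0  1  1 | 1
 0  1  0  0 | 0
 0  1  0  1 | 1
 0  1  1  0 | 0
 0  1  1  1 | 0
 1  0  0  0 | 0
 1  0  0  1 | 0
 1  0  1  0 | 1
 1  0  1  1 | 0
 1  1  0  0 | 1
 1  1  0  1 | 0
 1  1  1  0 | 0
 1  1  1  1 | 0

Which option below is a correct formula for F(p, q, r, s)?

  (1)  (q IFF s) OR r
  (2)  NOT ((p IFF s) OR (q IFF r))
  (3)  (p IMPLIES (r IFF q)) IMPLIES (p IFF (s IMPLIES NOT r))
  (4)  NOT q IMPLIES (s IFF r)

(1) disagrees with F on (0,0,0,0) (formula → 1, table → 0); rule it out.
(3) disagrees with F on (0,1,0,1) (formula → 0, table → 1); rule it out.
(4) disagrees with F on (0,0,0,0) (formula → 1, table → 0); rule it out.
Only (2) survives; checking it on all 16 rows confirms it matches F.

2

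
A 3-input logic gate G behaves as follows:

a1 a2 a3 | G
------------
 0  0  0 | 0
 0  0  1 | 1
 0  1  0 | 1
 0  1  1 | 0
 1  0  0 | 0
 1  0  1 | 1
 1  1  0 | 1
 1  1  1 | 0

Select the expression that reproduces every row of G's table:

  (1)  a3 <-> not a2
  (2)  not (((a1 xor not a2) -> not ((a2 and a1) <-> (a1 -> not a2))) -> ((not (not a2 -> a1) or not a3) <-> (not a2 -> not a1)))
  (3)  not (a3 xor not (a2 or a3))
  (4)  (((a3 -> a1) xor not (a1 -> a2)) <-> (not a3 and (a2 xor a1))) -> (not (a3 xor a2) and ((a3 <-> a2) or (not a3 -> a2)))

1

(2) disagrees with G on (0,0,1) (formula → 0, table → 1); rule it out.
(3) disagrees with G on (0,0,1) (formula → 0, table → 1); rule it out.
(4) disagrees with G on (0,0,0) (formula → 1, table → 0); rule it out.
Only (1) survives; checking it on all 8 rows confirms it matches G.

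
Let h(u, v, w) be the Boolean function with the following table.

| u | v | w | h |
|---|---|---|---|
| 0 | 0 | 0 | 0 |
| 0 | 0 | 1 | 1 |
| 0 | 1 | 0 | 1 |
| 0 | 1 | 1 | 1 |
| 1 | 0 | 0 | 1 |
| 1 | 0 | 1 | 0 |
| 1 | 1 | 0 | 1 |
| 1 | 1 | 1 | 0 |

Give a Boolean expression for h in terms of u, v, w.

h(u, v, w) = ~((((~u & ~v) & ~w) | ((u & ~v) & w)) | ((u & v) & w))

The 0-rows are (0,0,0), (1,0,1), (1,1,1). Take each as a conjunction (¬u·¬v·¬w, u·¬v·w, u·v·w), form their disjunction, and complement — that gives a formula that is 1 everywhere h is.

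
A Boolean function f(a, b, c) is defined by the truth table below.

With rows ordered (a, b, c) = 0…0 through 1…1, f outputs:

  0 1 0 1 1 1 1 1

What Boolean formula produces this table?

f(a, b, c) = ~(((~a & ~b) & ~c) | ((~a & b) & ~c))

The 0-rows are (0,0,0), (0,1,0). Take each as a conjunction (¬a·¬b·¬c, ¬a·b·¬c), form their disjunction, and complement — that gives a formula that is 1 everywhere f is.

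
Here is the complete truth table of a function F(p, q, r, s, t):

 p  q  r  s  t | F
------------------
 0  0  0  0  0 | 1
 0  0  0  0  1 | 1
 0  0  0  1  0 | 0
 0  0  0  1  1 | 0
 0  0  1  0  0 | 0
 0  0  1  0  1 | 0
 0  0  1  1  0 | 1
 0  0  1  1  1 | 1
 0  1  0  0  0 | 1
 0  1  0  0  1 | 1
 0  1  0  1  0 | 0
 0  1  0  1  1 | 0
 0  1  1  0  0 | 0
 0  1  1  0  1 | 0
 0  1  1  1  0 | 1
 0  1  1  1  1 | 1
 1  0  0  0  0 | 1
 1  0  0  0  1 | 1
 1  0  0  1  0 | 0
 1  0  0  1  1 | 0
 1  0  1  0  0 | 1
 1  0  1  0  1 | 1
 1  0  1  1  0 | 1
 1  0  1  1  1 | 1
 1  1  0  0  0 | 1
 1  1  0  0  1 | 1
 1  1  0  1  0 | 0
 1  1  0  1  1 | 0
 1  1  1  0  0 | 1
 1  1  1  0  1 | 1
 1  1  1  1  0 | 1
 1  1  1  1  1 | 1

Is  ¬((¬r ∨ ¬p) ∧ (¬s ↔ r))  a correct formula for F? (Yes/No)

Check the formula against F row by row:
  p=0, q=0, r=0, s=0, t=0: formula gives 1, F = 1 ✓
  p=0, q=0, r=0, s=0, t=1: formula gives 1, F = 1 ✓
  p=0, q=0, r=0, s=1, t=0: formula gives 0, F = 0 ✓
  p=0, q=0, r=0, s=1, t=1: formula gives 0, F = 0 ✓
  …and likewise for the remaining 28 rows.
All 32 rows match — the expression computes F exactly.

Yes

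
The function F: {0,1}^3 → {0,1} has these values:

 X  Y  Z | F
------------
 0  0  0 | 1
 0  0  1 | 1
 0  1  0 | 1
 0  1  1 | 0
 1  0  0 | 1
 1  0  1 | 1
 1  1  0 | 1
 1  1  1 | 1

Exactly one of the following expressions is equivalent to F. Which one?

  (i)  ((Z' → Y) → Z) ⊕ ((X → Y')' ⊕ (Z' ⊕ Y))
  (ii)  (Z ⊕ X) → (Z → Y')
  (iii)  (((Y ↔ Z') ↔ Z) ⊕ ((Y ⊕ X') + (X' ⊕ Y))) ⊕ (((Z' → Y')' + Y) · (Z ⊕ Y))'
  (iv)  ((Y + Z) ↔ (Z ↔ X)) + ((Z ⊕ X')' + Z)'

(i) disagrees with F on (0,0,0) (formula → 0, table → 1); rule it out.
(iii) disagrees with F on (0,1,0) (formula → 0, table → 1); rule it out.
(iv) disagrees with F on (0,0,1) (formula → 0, table → 1); rule it out.
That leaves (ii). Evaluating it on every row reproduces the table of F exactly.

ii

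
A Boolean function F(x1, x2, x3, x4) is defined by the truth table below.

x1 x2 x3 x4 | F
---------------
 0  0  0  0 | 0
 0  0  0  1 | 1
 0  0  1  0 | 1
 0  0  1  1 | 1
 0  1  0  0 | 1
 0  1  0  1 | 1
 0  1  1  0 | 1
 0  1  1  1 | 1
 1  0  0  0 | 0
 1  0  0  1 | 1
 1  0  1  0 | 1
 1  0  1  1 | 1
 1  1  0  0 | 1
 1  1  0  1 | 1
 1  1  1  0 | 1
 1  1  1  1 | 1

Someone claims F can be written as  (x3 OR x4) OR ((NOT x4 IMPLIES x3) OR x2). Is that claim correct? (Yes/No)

Yes

Check the formula against F row by row:
  x1=0, x2=0, x3=0, x4=0: formula gives 0, F = 0 ✓
  x1=0, x2=0, x3=0, x4=1: formula gives 1, F = 1 ✓
  x1=0, x2=0, x3=1, x4=0: formula gives 1, F = 1 ✓
  x1=0, x2=0, x3=1, x4=1: formula gives 1, F = 1 ✓
  … (the remaining 12 rows also agree.)
No disagreement on any input; they are logically equivalent.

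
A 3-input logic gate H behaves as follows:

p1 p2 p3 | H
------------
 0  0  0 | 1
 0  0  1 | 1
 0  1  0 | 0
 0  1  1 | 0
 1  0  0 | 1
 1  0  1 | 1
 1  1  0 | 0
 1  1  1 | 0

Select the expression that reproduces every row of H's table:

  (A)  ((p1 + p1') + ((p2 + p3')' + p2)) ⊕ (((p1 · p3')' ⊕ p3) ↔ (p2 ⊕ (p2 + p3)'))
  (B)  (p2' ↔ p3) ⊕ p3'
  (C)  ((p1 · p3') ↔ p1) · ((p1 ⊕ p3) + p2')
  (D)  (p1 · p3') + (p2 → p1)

(A) disagrees with H on (0,0,0) (formula → 0, table → 1); rule it out.
(C) disagrees with H on (0,1,1) (formula → 1, table → 0); rule it out.
(D) disagrees with H on (1,1,0) (formula → 1, table → 0); rule it out.
Only (B) survives; checking it on all 8 rows confirms it matches H.

B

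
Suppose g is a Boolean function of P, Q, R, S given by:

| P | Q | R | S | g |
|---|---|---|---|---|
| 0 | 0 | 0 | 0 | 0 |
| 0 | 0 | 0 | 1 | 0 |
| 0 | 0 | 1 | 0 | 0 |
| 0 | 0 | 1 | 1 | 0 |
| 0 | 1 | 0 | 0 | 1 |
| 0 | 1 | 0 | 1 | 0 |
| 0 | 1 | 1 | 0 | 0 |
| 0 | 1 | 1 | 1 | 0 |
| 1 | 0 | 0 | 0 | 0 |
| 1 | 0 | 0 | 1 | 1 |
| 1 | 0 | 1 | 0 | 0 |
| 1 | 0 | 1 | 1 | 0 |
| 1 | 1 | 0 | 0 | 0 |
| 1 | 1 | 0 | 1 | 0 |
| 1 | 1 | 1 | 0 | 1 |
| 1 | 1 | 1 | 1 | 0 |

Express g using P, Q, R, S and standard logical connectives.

g(P, Q, R, S) = ((((NOT P AND Q) AND NOT R) AND NOT S) OR (((P AND NOT Q) AND NOT R) AND S)) OR (((P AND Q) AND R) AND NOT S)

Collect the rows where g=1 — (0,1,0,0), (1,0,0,1), (1,1,1,0) — and write one minterm per row: ¬P·Q·¬R·¬S, P·¬Q·¬R·S, P·Q·R·¬S. Their union (logical OR) reproduces the table exactly.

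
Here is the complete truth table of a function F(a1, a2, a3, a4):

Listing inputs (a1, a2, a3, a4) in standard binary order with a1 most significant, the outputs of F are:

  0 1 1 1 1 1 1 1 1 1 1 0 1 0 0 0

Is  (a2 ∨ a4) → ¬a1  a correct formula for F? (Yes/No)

No

Check the formula against F row by row:
  a1=0, a2=0, a3=0, a4=0: formula gives 1, but F = 0 ✗
Since they disagree at (0,0,0,0), the expression is not a correct formula for F.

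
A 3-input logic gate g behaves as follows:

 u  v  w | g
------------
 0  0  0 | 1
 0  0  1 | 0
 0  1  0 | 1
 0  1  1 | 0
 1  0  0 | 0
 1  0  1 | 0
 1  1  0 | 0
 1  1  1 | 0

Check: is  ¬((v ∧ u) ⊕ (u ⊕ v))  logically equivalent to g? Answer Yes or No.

No

Check the formula against g row by row:
  u=0, v=0, w=0: formula gives 1, g = 1 ✓
  u=0, v=0, w=1: formula gives 1, but g = 0 ✗
Row (0,0,1) is a counterexample, so the formula is not equivalent to g.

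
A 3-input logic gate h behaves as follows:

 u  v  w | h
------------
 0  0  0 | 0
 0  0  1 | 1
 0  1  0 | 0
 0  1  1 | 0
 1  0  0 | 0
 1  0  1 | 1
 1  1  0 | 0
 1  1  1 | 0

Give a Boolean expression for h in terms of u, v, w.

h=1 on 2 inputs: (0,0,1), (1,0,1). Reading each as a conjunction of literals (¬u·¬v·w, u·¬v·w) and taking the OR gives the canonical DNF.

h(u, v, w) = ((~u & ~v) & w) | ((u & ~v) & w)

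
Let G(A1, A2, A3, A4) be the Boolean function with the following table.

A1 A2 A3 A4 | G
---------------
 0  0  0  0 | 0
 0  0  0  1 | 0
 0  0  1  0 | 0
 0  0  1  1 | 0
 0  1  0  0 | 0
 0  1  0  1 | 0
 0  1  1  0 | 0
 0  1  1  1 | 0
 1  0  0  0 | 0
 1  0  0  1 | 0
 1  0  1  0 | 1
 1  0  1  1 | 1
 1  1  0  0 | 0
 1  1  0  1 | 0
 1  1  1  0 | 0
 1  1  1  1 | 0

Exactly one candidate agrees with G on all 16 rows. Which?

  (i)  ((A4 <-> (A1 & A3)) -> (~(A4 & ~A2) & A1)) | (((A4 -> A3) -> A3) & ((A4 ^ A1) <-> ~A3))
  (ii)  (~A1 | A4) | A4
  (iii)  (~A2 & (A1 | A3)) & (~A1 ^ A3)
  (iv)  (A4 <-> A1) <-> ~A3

iii

(i) disagrees with G on (0,0,0,1) (formula → 1, table → 0); rule it out.
(ii) disagrees with G on (0,0,0,0) (formula → 1, table → 0); rule it out.
(iv) disagrees with G on (0,0,0,0) (formula → 1, table → 0); rule it out.
That leaves (iii). Evaluating it on every row reproduces the table of G exactly.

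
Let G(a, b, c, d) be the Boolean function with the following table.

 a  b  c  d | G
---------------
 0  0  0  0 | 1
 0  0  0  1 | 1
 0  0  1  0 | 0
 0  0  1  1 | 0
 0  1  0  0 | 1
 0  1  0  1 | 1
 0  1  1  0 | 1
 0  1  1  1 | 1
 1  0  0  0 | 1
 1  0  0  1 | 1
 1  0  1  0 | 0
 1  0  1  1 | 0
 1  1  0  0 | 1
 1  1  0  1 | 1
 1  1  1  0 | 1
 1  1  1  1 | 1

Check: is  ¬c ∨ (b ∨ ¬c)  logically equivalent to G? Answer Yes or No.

Yes

Test each input against both G and the formula:
  a=0, b=0, c=0, d=0: formula gives 1, G = 1 ✓
  a=0, b=0, c=0, d=1: formula gives 1, G = 1 ✓
  a=0, b=0, c=1, d=0: formula gives 0, G = 0 ✓
  a=0, b=0, c=1, d=1: formula gives 0, G = 0 ✓
  … (the remaining 12 rows also agree.)
No disagreement on any input; they are logically equivalent.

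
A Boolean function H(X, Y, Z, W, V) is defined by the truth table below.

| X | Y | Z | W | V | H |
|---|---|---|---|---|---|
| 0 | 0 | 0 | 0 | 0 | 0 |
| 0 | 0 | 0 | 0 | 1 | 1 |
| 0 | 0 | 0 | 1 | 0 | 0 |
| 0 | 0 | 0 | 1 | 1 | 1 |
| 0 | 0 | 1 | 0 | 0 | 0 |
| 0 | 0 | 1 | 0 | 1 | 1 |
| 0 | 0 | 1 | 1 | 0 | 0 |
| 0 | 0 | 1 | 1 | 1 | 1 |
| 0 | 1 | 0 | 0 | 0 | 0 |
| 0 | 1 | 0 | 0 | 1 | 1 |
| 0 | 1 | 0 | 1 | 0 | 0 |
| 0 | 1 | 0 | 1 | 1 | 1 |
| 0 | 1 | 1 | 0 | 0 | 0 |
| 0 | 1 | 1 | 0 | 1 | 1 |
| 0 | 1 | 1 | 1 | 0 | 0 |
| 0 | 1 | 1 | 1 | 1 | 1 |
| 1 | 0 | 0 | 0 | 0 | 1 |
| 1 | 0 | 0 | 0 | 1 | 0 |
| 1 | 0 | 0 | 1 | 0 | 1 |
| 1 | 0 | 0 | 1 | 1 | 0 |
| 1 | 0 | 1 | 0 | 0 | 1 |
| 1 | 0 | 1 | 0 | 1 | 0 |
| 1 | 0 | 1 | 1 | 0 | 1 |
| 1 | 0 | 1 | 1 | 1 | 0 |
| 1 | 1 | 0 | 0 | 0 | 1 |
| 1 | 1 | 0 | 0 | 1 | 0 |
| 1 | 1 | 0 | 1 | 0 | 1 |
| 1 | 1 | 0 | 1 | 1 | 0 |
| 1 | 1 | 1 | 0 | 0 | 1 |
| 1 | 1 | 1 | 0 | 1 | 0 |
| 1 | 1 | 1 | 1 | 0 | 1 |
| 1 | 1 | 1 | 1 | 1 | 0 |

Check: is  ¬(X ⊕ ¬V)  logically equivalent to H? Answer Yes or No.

Yes

Check the formula against H row by row:
  X=0, Y=0, Z=0, W=0, V=0: formula gives 0, H = 0 ✓
  X=0, Y=0, Z=0, W=0, V=1: formula gives 1, H = 1 ✓
  X=0, Y=0, Z=0, W=1, V=0: formula gives 0, H = 0 ✓
  X=0, Y=0, Z=0, W=1, V=1: formula gives 1, H = 1 ✓
  …and likewise for the remaining 28 rows.
All 32 rows match — the expression computes H exactly.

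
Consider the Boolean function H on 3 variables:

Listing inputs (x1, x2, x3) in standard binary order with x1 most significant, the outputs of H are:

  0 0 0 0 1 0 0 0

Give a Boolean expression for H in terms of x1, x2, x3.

H(x1, x2, x3) = (x1 and not x2) and not x3

H is 1 on exactly one input, (1,0,0), whose minterm is x1·¬x2·¬x3. So H is just that conjunction.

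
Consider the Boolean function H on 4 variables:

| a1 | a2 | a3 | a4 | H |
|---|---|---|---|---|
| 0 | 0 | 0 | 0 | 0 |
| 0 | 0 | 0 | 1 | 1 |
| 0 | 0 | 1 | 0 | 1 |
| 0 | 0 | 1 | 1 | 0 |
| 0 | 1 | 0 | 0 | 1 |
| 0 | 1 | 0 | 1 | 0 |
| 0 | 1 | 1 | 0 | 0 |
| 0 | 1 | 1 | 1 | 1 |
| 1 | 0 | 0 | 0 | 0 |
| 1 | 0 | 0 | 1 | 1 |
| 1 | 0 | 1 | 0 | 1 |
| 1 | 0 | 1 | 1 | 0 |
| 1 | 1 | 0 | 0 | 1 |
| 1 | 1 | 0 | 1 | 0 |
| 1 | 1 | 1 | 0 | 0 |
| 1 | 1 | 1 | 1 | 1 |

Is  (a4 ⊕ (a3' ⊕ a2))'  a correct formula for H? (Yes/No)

Test each input against both H and the formula:
  a1=0, a2=0, a3=0, a4=0: formula gives 0, H = 0 ✓
  a1=0, a2=0, a3=0, a4=1: formula gives 1, H = 1 ✓
  a1=0, a2=0, a3=1, a4=0: formula gives 1, H = 1 ✓
  a1=0, a2=0, a3=1, a4=1: formula gives 0, H = 0 ✓
  …and likewise for the remaining 12 rows.
Every row agrees, so the formula is equivalent.

Yes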